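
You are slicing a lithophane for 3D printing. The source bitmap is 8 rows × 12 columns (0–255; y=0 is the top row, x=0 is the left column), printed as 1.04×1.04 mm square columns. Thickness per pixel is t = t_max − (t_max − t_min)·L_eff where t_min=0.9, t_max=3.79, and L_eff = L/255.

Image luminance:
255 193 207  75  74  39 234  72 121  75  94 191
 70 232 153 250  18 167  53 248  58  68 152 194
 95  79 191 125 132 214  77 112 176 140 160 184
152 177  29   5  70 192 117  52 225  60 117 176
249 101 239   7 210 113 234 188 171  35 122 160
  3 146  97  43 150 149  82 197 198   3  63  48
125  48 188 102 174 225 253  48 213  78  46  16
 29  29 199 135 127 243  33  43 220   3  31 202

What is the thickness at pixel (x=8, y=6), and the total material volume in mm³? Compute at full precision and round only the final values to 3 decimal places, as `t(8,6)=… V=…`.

span = t_max - t_min = 3.79 - 0.9 = 2.890
L(8,6) = 213, L_eff = 213/255 = 0.835294
t(8,6) = 3.79 - 2.890·0.835294 = 1.376
Σt over all 8·12 pixels = 225.936
V = pitch²·Σt = 1.04²·225.936 = 244.372

t(8,6)=1.376 V=244.372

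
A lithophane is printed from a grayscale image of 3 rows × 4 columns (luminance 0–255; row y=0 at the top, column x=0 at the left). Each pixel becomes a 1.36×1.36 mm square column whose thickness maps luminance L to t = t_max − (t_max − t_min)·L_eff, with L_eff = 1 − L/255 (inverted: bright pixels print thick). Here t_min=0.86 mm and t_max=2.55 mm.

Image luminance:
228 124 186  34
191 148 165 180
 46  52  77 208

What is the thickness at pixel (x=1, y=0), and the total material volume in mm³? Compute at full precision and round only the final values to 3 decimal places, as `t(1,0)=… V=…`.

span = t_max - t_min = 2.55 - 0.86 = 1.690
L(1,0) = 124, L_eff = 1 - 124/255 = 0.513725 (inverted)
t(1,0) = 2.55 - 1.690·0.513725 = 1.682
Σt over all 3·4 pixels = 540151/25500 ≈ 21.1823922
V = pitch²·Σt = 1.36²·540151/25500 = 39.179

t(1,0)=1.682 V=39.179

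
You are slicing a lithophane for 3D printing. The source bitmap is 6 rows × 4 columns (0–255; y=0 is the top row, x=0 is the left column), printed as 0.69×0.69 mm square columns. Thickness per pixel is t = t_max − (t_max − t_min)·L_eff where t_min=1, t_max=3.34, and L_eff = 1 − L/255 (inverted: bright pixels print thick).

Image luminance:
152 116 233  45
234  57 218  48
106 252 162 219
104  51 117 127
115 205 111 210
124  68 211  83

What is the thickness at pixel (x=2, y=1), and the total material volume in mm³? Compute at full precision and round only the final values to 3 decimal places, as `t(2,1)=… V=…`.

t(2,1)=3.000 V=26.141

span = t_max - t_min = 3.34 - 1 = 2.340
L(2,1) = 218, L_eff = 1 - 218/255 = 0.145098 (inverted)
t(2,1) = 3.34 - 2.340·0.145098 = 3.000
Σt over all 6·4 pixels = 116676/2125 ≈ 54.9063529
V = pitch²·Σt = 0.69²·116676/2125 = 26.141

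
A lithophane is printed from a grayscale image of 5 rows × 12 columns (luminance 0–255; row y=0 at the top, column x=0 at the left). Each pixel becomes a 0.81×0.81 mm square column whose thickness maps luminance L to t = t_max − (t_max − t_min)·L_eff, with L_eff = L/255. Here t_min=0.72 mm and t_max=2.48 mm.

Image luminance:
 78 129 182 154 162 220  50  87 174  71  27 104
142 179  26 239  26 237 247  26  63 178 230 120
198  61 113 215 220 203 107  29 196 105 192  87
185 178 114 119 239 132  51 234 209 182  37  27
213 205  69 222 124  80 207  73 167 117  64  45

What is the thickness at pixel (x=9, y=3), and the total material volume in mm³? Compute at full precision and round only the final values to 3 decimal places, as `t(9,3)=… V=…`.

span = t_max - t_min = 2.48 - 0.72 = 1.760
L(9,3) = 182, L_eff = 182/255 = 0.713725
t(9,3) = 2.48 - 1.760·0.713725 = 1.224
Σt over all 5·12 pixels = 117824/1275 ≈ 92.4109804
V = pitch²·Σt = 0.81²·117824/1275 = 60.631

t(9,3)=1.224 V=60.631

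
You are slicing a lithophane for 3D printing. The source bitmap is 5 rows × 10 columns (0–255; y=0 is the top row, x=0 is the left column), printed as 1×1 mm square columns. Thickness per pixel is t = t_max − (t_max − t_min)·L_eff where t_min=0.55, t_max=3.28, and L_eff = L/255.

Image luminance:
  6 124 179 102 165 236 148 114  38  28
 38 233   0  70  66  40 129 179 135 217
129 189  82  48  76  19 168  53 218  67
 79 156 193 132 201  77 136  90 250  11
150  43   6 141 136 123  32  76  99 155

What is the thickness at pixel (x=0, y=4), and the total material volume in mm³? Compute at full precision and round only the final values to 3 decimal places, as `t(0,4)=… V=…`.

t(0,4)=1.674 V=104.240

span = t_max - t_min = 3.28 - 0.55 = 2.730
L(0,4) = 150, L_eff = 150/255 = 0.588235
t(0,4) = 3.28 - 2.730·0.588235 = 1.674
Σt over all 5·10 pixels = 443019/4250 ≈ 104.2397647
V = pitch²·Σt = 1²·443019/4250 = 104.240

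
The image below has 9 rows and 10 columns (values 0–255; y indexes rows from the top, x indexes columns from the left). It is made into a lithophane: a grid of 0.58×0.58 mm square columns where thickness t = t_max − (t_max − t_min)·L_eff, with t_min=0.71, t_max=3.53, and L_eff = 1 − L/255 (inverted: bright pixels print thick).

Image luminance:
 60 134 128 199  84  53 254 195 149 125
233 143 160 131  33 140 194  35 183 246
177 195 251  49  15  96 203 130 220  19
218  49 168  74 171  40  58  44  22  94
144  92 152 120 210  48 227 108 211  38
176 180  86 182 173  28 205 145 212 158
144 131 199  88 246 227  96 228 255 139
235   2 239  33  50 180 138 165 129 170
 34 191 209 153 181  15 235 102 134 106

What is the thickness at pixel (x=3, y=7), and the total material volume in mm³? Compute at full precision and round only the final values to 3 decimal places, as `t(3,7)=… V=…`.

t(3,7)=1.075 V=68.076

span = t_max - t_min = 3.53 - 0.71 = 2.820
L(3,7) = 33, L_eff = 1 - 33/255 = 0.870588 (inverted)
t(3,7) = 3.53 - 2.820·0.870588 = 1.075
Σt over all 9·10 pixels = 430031/2125 ≈ 202.3675294
V = pitch²·Σt = 0.58²·430031/2125 = 68.076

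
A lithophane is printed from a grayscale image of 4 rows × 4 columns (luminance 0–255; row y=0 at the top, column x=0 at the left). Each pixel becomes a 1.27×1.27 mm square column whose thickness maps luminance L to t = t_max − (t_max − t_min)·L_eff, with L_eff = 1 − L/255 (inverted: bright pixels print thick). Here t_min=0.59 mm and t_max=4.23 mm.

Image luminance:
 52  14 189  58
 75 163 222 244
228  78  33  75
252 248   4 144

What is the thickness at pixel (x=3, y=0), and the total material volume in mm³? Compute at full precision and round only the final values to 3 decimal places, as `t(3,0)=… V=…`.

span = t_max - t_min = 4.23 - 0.59 = 3.640
L(3,0) = 58, L_eff = 1 - 58/255 = 0.772549 (inverted)
t(3,0) = 4.23 - 3.640·0.772549 = 1.418
Σt over all 4·4 pixels = 83123/2125 ≈ 39.1167059
V = pitch²·Σt = 1.27²·83123/2125 = 63.091

t(3,0)=1.418 V=63.091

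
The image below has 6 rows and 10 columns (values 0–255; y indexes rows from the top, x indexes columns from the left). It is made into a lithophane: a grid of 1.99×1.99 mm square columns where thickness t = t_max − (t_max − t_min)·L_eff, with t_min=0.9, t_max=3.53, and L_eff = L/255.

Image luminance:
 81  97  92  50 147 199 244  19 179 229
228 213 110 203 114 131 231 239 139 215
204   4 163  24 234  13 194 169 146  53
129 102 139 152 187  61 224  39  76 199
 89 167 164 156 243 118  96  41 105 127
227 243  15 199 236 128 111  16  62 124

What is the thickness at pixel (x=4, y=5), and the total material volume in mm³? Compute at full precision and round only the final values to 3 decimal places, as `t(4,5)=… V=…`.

span = t_max - t_min = 3.53 - 0.9 = 2.630
L(4,5) = 236, L_eff = 236/255 = 0.925490
t(4,5) = 3.53 - 2.630·0.925490 = 1.096
Σt over all 6·10 pixels = 3207743/25500 ≈ 125.7938431
V = pitch²·Σt = 1.99²·3207743/25500 = 498.156

t(4,5)=1.096 V=498.156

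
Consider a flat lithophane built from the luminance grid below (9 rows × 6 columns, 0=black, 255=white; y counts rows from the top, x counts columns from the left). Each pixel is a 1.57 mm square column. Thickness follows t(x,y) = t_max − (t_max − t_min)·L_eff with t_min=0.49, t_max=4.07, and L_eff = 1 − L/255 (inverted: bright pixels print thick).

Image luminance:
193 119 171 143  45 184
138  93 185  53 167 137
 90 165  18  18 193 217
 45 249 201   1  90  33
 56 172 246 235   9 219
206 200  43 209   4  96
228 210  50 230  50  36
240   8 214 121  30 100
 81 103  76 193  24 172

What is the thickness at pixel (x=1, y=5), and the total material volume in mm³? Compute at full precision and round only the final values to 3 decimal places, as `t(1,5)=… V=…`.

t(1,5)=3.298 V=300.848

span = t_max - t_min = 4.07 - 0.49 = 3.580
L(1,5) = 200, L_eff = 1 - 200/255 = 0.215686 (inverted)
t(1,5) = 4.07 - 3.580·0.215686 = 3.298
Σt over all 9·6 pixels = 778088/6375 ≈ 122.0530196
V = pitch²·Σt = 1.57²·778088/6375 = 300.848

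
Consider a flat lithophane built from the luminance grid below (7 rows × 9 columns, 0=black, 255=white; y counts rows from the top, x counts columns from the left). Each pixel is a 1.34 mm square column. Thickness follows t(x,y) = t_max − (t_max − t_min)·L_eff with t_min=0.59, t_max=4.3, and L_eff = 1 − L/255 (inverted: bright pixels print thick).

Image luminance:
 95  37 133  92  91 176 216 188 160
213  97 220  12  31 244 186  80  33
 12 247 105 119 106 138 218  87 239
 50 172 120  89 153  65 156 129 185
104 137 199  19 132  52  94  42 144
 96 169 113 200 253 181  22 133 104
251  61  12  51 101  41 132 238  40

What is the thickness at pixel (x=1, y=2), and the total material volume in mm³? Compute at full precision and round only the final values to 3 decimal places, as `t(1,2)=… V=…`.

t(1,2)=4.184 V=270.903

span = t_max - t_min = 4.3 - 0.59 = 3.710
L(1,2) = 247, L_eff = 1 - 247/255 = 0.031373 (inverted)
t(1,2) = 4.3 - 3.710·0.031373 = 4.184
Σt over all 7·9 pixels = 12824/85 ≈ 150.8705882
V = pitch²·Σt = 1.34²·12824/85 = 270.903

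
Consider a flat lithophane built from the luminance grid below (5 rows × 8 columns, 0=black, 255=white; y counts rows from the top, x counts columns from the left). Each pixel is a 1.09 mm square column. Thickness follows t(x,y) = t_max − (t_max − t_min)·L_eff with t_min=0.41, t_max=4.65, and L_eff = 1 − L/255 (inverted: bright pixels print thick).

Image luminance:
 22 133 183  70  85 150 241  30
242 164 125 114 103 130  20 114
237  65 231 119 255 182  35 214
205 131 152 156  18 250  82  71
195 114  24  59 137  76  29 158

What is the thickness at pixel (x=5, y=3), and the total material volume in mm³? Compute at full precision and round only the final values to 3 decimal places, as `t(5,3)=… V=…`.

t(5,3)=4.567 V=120.651

span = t_max - t_min = 4.65 - 0.41 = 4.240
L(5,3) = 250, L_eff = 1 - 250/255 = 0.019608 (inverted)
t(5,3) = 4.65 - 4.240·0.019608 = 4.567
Σt over all 5·8 pixels = 215792/2125 ≈ 101.5491765
V = pitch²·Σt = 1.09²·215792/2125 = 120.651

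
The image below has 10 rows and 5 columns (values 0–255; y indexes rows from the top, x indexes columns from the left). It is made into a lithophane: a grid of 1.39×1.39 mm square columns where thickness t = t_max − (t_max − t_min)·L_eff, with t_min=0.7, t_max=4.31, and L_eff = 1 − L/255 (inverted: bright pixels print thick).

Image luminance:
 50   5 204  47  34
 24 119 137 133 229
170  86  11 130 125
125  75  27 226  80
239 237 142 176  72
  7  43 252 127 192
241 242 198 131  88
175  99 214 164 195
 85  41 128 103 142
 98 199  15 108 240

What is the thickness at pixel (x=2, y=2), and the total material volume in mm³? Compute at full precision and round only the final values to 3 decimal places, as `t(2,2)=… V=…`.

span = t_max - t_min = 4.31 - 0.7 = 3.610
L(2,2) = 11, L_eff = 1 - 11/255 = 0.956863 (inverted)
t(2,2) = 4.31 - 3.610·0.956863 = 0.856
Σt over all 10·5 pixels = 321373/2550 ≈ 126.0286275
V = pitch²·Σt = 1.39²·321373/2550 = 243.500

t(2,2)=0.856 V=243.500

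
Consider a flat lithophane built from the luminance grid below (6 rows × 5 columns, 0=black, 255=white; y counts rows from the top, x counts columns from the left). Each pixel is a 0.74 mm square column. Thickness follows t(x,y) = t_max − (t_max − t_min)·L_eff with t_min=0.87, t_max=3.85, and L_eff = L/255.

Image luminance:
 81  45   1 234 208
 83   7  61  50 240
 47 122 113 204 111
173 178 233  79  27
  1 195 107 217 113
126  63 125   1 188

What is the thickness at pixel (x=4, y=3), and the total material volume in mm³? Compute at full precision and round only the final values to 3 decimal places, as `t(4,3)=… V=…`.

span = t_max - t_min = 3.85 - 0.87 = 2.980
L(4,3) = 27, L_eff = 27/255 = 0.105882
t(4,3) = 3.85 - 2.980·0.105882 = 3.534
Σt over all 6·5 pixels = 480554/6375 ≈ 75.3810196
V = pitch²·Σt = 0.74²·480554/6375 = 41.279

t(4,3)=3.534 V=41.279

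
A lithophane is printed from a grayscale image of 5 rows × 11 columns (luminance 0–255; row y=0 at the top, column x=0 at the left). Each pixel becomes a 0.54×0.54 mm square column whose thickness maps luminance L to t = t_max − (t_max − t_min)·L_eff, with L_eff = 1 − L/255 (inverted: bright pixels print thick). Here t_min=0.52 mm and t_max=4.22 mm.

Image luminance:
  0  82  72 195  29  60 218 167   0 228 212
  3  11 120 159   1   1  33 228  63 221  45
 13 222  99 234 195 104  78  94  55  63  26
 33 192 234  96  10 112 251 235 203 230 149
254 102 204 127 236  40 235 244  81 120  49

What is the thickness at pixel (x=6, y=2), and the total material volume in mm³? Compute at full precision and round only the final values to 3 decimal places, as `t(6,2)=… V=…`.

t(6,2)=1.652 V=36.976

span = t_max - t_min = 4.22 - 0.52 = 3.700
L(6,2) = 78, L_eff = 1 - 78/255 = 0.694118 (inverted)
t(6,2) = 4.22 - 3.700·0.694118 = 1.652
Σt over all 5·11 pixels = 53891/425 ≈ 126.8023529
V = pitch²·Σt = 0.54²·53891/425 = 36.976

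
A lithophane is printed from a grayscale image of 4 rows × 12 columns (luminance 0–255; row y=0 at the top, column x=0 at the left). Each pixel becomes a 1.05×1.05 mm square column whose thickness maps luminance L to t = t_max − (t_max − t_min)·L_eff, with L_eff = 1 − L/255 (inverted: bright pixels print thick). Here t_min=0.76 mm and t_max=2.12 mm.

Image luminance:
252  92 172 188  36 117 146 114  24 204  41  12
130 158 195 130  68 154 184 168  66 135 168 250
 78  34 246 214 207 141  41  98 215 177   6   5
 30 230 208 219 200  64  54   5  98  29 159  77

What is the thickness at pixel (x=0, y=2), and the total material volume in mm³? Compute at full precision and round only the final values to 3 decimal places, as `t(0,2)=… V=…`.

span = t_max - t_min = 2.12 - 0.76 = 1.360
L(0,2) = 78, L_eff = 1 - 78/255 = 0.694118 (inverted)
t(0,2) = 2.12 - 1.360·0.694118 = 1.176
Σt over all 4·12 pixels = 68.688
V = pitch²·Σt = 1.05²·68.688 = 75.729

t(0,2)=1.176 V=75.729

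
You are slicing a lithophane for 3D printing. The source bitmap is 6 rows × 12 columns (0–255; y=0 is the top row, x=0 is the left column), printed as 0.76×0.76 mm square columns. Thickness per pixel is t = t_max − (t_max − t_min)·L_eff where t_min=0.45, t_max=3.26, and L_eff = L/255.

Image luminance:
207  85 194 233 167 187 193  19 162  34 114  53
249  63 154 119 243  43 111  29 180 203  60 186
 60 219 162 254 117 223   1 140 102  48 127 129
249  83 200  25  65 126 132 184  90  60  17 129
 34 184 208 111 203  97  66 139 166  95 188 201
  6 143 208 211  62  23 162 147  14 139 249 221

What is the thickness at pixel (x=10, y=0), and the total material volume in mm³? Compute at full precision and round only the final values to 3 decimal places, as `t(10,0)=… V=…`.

t(10,0)=2.004 V=75.063

span = t_max - t_min = 3.26 - 0.45 = 2.810
L(10,0) = 114, L_eff = 114/255 = 0.447059
t(10,0) = 3.26 - 2.810·0.447059 = 2.004
Σt over all 6·12 pixels = 1104631/8500 ≈ 129.9565882
V = pitch²·Σt = 0.76²·1104631/8500 = 75.063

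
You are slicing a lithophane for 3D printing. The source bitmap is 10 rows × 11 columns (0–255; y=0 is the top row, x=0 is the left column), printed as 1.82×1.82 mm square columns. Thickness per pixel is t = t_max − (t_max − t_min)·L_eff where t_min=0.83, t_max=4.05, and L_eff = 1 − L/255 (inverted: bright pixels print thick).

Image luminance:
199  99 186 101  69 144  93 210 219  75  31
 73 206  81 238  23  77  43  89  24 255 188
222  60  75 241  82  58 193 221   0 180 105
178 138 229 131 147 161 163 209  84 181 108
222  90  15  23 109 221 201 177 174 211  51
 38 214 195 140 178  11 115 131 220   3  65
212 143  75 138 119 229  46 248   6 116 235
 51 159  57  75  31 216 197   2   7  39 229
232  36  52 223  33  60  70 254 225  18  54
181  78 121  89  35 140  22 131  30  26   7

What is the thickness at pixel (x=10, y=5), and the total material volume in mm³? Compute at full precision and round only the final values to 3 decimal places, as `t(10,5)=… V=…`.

span = t_max - t_min = 4.05 - 0.83 = 3.220
L(10,5) = 65, L_eff = 1 - 65/255 = 0.745098 (inverted)
t(10,5) = 4.05 - 3.220·0.745098 = 1.651
Σt over all 10·11 pixels = 221861/850 ≈ 261.0129412
V = pitch²·Σt = 1.82²·221861/850 = 864.579

t(10,5)=1.651 V=864.579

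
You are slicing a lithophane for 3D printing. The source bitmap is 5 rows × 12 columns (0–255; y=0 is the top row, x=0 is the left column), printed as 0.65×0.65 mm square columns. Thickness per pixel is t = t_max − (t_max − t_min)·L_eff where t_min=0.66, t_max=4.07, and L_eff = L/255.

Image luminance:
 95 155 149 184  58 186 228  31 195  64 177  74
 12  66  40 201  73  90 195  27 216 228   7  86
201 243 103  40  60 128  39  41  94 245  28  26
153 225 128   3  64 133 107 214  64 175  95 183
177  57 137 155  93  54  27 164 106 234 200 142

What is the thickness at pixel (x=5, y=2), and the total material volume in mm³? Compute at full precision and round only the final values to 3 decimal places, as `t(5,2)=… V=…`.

span = t_max - t_min = 4.07 - 0.66 = 3.410
L(5,2) = 128, L_eff = 128/255 = 0.501961
t(5,2) = 4.07 - 3.410·0.501961 = 2.358
Σt over all 5·12 pixels = 151217/1020 ≈ 148.2519608
V = pitch²·Σt = 0.65²·151217/1020 = 62.636

t(5,2)=2.358 V=62.636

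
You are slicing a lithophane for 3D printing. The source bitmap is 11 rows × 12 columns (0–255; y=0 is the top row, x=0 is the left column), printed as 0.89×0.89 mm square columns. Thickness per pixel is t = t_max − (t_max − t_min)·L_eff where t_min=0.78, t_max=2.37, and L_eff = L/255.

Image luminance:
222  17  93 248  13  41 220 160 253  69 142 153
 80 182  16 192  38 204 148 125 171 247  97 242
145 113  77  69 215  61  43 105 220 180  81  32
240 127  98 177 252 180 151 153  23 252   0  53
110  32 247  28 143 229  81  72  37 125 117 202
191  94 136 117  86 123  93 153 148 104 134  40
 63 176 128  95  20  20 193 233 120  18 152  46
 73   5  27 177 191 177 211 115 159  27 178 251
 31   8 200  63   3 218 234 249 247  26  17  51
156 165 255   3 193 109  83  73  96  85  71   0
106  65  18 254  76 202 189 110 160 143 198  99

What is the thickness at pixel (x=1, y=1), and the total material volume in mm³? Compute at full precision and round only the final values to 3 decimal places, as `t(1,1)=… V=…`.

t(1,1)=1.235 V=166.935

span = t_max - t_min = 2.37 - 0.78 = 1.590
L(1,1) = 182, L_eff = 182/255 = 0.713725
t(1,1) = 2.37 - 1.590·0.713725 = 1.235
Σt over all 11·12 pixels = 1791371/8500 ≈ 210.7495294
V = pitch²·Σt = 0.89²·1791371/8500 = 166.935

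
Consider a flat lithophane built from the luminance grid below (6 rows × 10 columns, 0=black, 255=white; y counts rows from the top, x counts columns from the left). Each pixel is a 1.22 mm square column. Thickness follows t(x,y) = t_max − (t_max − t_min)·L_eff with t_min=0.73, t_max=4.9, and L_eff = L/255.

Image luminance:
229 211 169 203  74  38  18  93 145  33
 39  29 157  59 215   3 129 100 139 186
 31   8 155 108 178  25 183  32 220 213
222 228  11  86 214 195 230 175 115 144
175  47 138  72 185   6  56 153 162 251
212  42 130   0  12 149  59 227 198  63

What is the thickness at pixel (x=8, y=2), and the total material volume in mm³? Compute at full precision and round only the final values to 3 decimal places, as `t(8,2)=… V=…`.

span = t_max - t_min = 4.9 - 0.73 = 4.170
L(8,2) = 220, L_eff = 220/255 = 0.862745
t(8,2) = 4.9 - 4.170·0.862745 = 1.302
Σt over all 6·10 pixels = 1473319/8500 ≈ 173.3316471
V = pitch²·Σt = 1.22²·1473319/8500 = 257.987

t(8,2)=1.302 V=257.987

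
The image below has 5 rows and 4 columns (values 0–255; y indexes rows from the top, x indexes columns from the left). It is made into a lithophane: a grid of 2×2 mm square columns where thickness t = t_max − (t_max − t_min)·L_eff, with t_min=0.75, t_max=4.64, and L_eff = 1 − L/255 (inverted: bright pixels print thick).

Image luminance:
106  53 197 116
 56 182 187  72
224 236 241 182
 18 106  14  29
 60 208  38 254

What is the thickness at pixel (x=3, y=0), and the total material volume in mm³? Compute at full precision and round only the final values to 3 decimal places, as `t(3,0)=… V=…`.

span = t_max - t_min = 4.64 - 0.75 = 3.890
L(3,0) = 116, L_eff = 1 - 116/255 = 0.545098 (inverted)
t(3,0) = 4.64 - 3.890·0.545098 = 2.520
Σt over all 5·4 pixels = 1385731/25500 ≈ 54.3423922
V = pitch²·Σt = 2²·1385731/25500 = 217.370

t(3,0)=2.520 V=217.370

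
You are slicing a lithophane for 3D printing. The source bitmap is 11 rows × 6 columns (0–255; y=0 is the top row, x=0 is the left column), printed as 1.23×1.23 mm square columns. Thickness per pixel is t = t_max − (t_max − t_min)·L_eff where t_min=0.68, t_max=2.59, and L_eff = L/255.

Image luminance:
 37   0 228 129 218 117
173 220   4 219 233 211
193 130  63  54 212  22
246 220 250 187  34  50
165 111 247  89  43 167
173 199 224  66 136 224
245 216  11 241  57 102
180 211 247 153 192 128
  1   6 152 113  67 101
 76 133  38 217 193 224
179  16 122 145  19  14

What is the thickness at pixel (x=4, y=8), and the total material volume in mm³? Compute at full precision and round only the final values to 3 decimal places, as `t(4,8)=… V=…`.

t(4,8)=2.088 V=155.574

span = t_max - t_min = 2.59 - 0.68 = 1.910
L(4,8) = 67, L_eff = 67/255 = 0.262745
t(4,8) = 2.59 - 1.910·0.262745 = 2.088
Σt over all 11·6 pixels = 874069/8500 ≈ 102.8316471
V = pitch²·Σt = 1.23²·874069/8500 = 155.574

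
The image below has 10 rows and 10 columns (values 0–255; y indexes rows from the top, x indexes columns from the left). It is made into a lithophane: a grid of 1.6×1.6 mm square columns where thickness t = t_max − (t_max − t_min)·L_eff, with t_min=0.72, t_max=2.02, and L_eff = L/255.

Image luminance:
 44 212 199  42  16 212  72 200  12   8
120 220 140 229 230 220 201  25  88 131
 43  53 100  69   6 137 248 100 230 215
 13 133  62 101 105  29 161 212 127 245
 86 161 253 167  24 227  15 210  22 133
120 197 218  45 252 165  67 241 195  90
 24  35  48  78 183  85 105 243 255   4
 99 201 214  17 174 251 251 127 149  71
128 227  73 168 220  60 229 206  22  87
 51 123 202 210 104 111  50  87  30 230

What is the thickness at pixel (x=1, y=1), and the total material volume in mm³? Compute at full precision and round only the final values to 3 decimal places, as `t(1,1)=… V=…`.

span = t_max - t_min = 2.02 - 0.72 = 1.300
L(1,1) = 220, L_eff = 220/255 = 0.862745
t(1,1) = 2.02 - 1.300·0.862745 = 0.898
Σt over all 10·10 pixels = 34441/255 ≈ 135.0627451
V = pitch²·Σt = 1.6²·34441/255 = 345.761

t(1,1)=0.898 V=345.761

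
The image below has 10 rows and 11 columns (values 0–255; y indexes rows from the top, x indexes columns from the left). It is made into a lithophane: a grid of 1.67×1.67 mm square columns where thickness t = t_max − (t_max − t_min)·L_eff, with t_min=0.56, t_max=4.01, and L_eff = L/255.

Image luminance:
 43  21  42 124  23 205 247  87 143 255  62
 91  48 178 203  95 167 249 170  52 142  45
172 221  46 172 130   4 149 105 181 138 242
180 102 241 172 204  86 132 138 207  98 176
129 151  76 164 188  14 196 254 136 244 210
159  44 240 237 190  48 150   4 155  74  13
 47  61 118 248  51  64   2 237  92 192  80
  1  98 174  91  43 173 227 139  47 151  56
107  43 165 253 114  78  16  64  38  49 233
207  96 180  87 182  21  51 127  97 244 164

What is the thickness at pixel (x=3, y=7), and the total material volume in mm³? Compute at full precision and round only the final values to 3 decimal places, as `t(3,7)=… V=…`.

t(3,7)=2.779 V=699.217

span = t_max - t_min = 4.01 - 0.56 = 3.450
L(3,7) = 91, L_eff = 91/255 = 0.356863
t(3,7) = 4.01 - 3.450·0.356863 = 2.779
Σt over all 10·11 pixels = 213107/850 ≈ 250.7141176
V = pitch²·Σt = 1.67²·213107/850 = 699.217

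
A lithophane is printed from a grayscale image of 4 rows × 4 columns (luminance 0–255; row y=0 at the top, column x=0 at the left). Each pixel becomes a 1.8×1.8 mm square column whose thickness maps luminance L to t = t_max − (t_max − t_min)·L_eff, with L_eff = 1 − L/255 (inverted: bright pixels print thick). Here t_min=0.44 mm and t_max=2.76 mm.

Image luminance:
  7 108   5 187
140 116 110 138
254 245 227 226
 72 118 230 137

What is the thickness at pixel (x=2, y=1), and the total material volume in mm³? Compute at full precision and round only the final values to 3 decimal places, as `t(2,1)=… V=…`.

span = t_max - t_min = 2.76 - 0.44 = 2.320
L(2,1) = 110, L_eff = 1 - 110/255 = 0.568627 (inverted)
t(2,1) = 2.76 - 2.320·0.568627 = 1.441
Σt over all 4·4 pixels = 35888/1275 ≈ 28.1474510
V = pitch²·Σt = 1.8²·35888/1275 = 91.198

t(2,1)=1.441 V=91.198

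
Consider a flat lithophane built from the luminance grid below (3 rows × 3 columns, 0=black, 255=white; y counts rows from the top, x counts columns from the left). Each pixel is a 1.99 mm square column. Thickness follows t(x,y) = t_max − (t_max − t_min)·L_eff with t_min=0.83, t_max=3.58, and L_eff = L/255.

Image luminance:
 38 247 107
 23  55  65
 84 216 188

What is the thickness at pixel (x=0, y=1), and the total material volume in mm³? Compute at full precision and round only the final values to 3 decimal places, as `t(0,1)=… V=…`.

span = t_max - t_min = 3.58 - 0.83 = 2.750
L(0,1) = 23, L_eff = 23/255 = 0.090196
t(0,1) = 3.58 - 2.750·0.090196 = 3.332
Σt over all 3·3 pixels = 36019/1700 ≈ 21.1876471
V = pitch²·Σt = 1.99²·36019/1700 = 83.905

t(0,1)=3.332 V=83.905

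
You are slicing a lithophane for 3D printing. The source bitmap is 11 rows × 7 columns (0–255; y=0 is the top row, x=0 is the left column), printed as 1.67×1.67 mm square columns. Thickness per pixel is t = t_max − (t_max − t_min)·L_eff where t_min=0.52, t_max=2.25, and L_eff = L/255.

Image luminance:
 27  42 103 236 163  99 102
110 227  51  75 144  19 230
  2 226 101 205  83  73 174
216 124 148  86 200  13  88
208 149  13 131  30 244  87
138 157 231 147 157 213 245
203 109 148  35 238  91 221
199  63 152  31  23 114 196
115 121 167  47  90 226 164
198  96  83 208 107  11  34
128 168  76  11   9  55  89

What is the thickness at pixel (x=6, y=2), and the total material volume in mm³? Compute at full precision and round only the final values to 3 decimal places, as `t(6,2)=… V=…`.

t(6,2)=1.070 V=302.616

span = t_max - t_min = 2.25 - 0.52 = 1.730
L(6,2) = 174, L_eff = 174/255 = 0.682353
t(6,2) = 2.25 - 1.730·0.682353 = 1.070
Σt over all 11·7 pixels = 230578/2125 ≈ 108.5072941
V = pitch²·Σt = 1.67²·230578/2125 = 302.616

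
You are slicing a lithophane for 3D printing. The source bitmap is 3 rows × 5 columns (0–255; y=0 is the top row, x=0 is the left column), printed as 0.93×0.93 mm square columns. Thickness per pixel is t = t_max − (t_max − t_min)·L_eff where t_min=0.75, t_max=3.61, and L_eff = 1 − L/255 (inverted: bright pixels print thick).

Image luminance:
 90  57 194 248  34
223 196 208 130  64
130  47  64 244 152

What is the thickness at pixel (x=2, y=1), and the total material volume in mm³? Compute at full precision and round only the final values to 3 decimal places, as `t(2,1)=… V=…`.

span = t_max - t_min = 3.61 - 0.75 = 2.860
L(2,1) = 208, L_eff = 1 - 208/255 = 0.184314 (inverted)
t(2,1) = 3.61 - 2.860·0.184314 = 3.083
Σt over all 3·5 pixels = 882041/25500 ≈ 34.5898431
V = pitch²·Σt = 0.93²·882041/25500 = 29.917

t(2,1)=3.083 V=29.917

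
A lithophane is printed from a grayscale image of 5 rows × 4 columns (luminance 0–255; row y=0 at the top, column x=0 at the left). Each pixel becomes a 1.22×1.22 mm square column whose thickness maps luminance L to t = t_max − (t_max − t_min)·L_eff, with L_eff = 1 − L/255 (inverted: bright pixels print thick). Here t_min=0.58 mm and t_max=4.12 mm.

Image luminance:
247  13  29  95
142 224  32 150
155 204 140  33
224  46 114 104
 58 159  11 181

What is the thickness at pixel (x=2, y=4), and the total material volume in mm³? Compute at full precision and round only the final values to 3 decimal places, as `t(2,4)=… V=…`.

span = t_max - t_min = 4.12 - 0.58 = 3.540
L(2,4) = 11, L_eff = 1 - 11/255 = 0.956863 (inverted)
t(2,4) = 4.12 - 3.540·0.956863 = 0.733
Σt over all 5·4 pixels = 188599/4250 ≈ 44.3762353
V = pitch²·Σt = 1.22²·188599/4250 = 66.050

t(2,4)=0.733 V=66.050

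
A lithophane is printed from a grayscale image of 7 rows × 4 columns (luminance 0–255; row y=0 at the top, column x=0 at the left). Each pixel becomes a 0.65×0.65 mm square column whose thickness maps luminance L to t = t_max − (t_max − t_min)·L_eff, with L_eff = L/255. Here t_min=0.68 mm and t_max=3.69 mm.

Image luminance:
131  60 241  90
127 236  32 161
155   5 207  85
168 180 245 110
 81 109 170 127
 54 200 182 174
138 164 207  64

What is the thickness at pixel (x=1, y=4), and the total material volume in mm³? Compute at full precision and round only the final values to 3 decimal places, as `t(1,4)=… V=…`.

t(1,4)=2.403 V=24.188

span = t_max - t_min = 3.69 - 0.68 = 3.010
L(1,4) = 109, L_eff = 109/255 = 0.427451
t(1,4) = 3.69 - 3.010·0.427451 = 2.403
Σt over all 7·4 pixels = 486619/8500 ≈ 57.2492941
V = pitch²·Σt = 0.65²·486619/8500 = 24.188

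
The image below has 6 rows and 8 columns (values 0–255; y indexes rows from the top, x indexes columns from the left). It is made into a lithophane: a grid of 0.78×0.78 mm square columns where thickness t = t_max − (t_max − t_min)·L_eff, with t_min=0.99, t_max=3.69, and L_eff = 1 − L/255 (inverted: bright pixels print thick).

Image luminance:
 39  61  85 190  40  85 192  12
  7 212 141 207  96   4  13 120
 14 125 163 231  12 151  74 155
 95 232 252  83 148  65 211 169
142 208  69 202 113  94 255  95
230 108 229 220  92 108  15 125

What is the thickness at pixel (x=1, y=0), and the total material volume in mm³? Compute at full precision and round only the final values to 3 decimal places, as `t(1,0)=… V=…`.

t(1,0)=1.636 V=67.492

span = t_max - t_min = 3.69 - 0.99 = 2.700
L(1,0) = 61, L_eff = 1 - 61/255 = 0.760784 (inverted)
t(1,0) = 3.69 - 2.700·0.760784 = 1.636
Σt over all 6·8 pixels = 94293/850 ≈ 110.9329412
V = pitch²·Σt = 0.78²·94293/850 = 67.492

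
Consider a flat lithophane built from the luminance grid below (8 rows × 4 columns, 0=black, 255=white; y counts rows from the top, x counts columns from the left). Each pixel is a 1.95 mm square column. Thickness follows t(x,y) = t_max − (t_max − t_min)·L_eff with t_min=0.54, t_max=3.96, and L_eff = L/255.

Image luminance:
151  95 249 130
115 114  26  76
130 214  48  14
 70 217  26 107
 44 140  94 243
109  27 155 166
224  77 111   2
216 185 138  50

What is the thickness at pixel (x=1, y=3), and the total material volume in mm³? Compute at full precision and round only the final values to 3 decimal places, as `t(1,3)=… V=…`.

span = t_max - t_min = 3.96 - 0.54 = 3.420
L(1,3) = 217, L_eff = 217/255 = 0.850980
t(1,3) = 3.96 - 3.420·0.850980 = 1.050
Σt over all 8·4 pixels = 324069/4250 ≈ 76.2515294
V = pitch²·Σt = 1.95²·324069/4250 = 289.946

t(1,3)=1.050 V=289.946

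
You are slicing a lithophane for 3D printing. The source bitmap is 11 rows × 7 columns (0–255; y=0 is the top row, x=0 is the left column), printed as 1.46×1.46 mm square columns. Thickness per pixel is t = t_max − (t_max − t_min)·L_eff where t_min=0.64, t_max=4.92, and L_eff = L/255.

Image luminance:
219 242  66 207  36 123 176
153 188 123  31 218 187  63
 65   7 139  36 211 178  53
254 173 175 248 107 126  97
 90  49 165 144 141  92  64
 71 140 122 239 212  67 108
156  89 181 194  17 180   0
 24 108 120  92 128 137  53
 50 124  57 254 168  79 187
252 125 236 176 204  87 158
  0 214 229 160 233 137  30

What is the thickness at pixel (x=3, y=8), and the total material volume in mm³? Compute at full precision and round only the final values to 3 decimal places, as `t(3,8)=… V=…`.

span = t_max - t_min = 4.92 - 0.64 = 4.280
L(3,8) = 254, L_eff = 254/255 = 0.996078
t(3,8) = 4.92 - 4.280·0.996078 = 0.657
Σt over all 11·7 pixels = 1318997/6375 ≈ 206.9014902
V = pitch²·Σt = 1.46²·1318997/6375 = 441.031

t(3,8)=0.657 V=441.031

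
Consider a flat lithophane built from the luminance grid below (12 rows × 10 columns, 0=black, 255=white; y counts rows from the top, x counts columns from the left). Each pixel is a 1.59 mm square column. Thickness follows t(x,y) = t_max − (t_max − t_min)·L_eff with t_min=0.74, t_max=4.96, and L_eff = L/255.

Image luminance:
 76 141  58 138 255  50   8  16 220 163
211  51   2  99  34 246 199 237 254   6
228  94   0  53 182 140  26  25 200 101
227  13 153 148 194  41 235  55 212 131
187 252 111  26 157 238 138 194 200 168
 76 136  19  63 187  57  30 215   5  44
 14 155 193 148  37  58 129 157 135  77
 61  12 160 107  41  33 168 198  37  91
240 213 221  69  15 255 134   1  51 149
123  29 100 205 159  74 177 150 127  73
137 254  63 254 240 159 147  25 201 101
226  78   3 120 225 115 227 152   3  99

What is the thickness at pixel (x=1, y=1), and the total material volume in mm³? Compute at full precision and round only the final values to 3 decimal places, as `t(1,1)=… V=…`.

t(1,1)=4.116 V=884.274

span = t_max - t_min = 4.96 - 0.74 = 4.220
L(1,1) = 51, L_eff = 51/255 = 0.200000
t(1,1) = 4.96 - 4.220·0.200000 = 4.116
Σt over all 12·10 pixels = 445967/1275 ≈ 349.7780392
V = pitch²·Σt = 1.59²·445967/1275 = 884.274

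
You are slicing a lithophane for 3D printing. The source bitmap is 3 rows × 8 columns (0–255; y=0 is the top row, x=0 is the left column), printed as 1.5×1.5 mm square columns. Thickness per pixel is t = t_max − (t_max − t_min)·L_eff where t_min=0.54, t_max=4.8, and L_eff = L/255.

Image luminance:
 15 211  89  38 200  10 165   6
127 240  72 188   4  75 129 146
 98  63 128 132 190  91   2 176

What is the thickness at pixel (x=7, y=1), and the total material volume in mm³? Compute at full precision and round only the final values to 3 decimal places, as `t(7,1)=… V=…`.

t(7,1)=2.361 V=161.659

span = t_max - t_min = 4.8 - 0.54 = 4.260
L(7,1) = 146, L_eff = 146/255 = 0.572549
t(7,1) = 4.8 - 4.260·0.572549 = 2.361
Σt over all 3·8 pixels = 61071/850 ≈ 71.8482353
V = pitch²·Σt = 1.5²·61071/850 = 161.659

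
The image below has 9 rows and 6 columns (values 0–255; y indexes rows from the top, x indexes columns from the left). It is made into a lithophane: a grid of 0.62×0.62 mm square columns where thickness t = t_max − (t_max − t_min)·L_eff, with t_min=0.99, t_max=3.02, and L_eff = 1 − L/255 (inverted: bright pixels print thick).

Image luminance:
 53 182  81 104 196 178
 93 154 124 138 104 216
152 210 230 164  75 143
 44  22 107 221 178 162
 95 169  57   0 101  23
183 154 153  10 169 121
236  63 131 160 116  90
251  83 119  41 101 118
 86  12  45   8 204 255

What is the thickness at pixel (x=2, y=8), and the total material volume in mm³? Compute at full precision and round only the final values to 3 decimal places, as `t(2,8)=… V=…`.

span = t_max - t_min = 3.02 - 0.99 = 2.030
L(2,8) = 45, L_eff = 1 - 45/255 = 0.823529 (inverted)
t(2,8) = 3.02 - 2.030·0.823529 = 1.348
Σt over all 9·6 pixels = 544057/5100 ≈ 106.6778431
V = pitch²·Σt = 0.62²·544057/5100 = 41.007

t(2,8)=1.348 V=41.007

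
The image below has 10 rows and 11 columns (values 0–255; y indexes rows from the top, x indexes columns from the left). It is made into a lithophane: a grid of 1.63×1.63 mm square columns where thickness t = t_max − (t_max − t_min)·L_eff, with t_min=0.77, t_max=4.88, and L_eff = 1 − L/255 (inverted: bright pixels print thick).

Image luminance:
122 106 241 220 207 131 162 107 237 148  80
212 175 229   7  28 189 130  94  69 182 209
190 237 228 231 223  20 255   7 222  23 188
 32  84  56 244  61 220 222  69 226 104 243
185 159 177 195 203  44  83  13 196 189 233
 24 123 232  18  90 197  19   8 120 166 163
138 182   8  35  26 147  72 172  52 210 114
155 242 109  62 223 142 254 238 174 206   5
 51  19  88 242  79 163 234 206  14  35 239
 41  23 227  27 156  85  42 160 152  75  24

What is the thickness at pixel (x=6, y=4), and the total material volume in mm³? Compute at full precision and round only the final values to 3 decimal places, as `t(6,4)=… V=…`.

t(6,4)=2.108 V=861.175

span = t_max - t_min = 4.88 - 0.77 = 4.110
L(6,4) = 83, L_eff = 1 - 83/255 = 0.674510 (inverted)
t(6,4) = 4.88 - 4.110·0.674510 = 2.108
Σt over all 10·11 pixels = 551017/1700 ≈ 324.1276471
V = pitch²·Σt = 1.63²·551017/1700 = 861.175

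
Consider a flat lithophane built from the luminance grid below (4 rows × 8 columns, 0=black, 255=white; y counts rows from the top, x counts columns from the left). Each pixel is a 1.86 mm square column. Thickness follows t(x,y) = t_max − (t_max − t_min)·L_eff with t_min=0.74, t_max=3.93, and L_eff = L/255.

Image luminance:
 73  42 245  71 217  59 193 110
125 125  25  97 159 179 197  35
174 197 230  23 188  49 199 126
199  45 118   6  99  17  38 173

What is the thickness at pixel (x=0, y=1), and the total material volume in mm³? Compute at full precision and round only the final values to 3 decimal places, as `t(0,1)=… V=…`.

span = t_max - t_min = 3.93 - 0.74 = 3.190
L(0,1) = 125, L_eff = 125/255 = 0.490196
t(0,1) = 3.93 - 3.190·0.490196 = 2.366
Σt over all 4·8 pixels = 1984153/25500 ≈ 77.8099216
V = pitch²·Σt = 1.86²·1984153/25500 = 269.191

t(0,1)=2.366 V=269.191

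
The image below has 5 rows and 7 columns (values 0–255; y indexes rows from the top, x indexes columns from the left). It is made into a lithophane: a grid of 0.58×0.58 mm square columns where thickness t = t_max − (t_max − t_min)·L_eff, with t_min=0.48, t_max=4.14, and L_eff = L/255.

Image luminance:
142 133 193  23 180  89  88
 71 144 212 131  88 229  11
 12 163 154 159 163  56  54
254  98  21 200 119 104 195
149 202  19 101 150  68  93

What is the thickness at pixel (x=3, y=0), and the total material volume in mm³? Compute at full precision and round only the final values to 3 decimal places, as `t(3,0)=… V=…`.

t(3,0)=3.810 V=28.137

span = t_max - t_min = 4.14 - 0.48 = 3.660
L(3,0) = 23, L_eff = 23/255 = 0.090196
t(3,0) = 4.14 - 3.660·0.090196 = 3.810
Σt over all 5·7 pixels = 355477/4250 ≈ 83.6416471
V = pitch²·Σt = 0.58²·355477/4250 = 28.137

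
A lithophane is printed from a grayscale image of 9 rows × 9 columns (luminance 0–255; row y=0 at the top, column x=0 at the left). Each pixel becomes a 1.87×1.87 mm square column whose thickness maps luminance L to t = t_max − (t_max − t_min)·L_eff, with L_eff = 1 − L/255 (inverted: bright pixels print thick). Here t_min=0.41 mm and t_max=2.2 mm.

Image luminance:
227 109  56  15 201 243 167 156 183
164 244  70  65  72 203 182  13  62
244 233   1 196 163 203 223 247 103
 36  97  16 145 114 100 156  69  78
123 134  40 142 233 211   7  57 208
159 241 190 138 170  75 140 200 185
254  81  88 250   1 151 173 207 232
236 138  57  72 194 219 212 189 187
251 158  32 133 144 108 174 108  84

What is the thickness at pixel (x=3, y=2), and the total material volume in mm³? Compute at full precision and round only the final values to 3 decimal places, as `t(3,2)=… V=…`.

span = t_max - t_min = 2.2 - 0.41 = 1.790
L(3,2) = 196, L_eff = 1 - 196/255 = 0.231373 (inverted)
t(3,2) = 2.2 - 1.790·0.231373 = 1.786
Σt over all 9·9 pixels = 2930773/25500 ≈ 114.9322745
V = pitch²·Σt = 1.87²·2930773/25500 = 401.907

t(3,2)=1.786 V=401.907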